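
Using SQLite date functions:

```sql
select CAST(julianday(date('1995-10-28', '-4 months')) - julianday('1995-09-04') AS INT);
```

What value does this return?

Adding -4 months to 1995-10-28 gives 1995-06-28.
2 days remain in June 1995 after the 28th (30 − 28).
July 1995: 31 days.
August 1995: 31 days.
Then 4 days into September 1995.
Total: 2 + 31 + 31 + 4 = 68.
The subtraction is earlier − later, so the result is −68 → -68.

-68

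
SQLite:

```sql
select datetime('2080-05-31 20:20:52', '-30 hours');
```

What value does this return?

-30 hours from 2080-05-31 20:20:52 is 2080-05-30 14:20:52 (crosses midnight).

2080-05-30 14:20:52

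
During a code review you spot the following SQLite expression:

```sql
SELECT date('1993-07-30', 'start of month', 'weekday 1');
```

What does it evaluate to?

`start of month` rewinds 1993-07-30 to 1993-07-01.
`weekday 1` advances to the next Monday; 1993-07-01 is a Thursday, so it moves forward to 1993-07-05.

1993-07-05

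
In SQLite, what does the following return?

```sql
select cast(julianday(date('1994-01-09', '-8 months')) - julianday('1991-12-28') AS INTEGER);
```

Adding -8 months to 1994-01-09 gives 1993-05-09.
3 days remain in December 1991 after the 28th (31 − 28).
Full months from January 1992 through April 1993 contribute their day counts.
Then 9 days into May 1993.
Total: 3 + 31 + 29 + 31 + 30 + 31 + 30 + 31 + 31 + 30 + 31 + 30 + 31 + 31 + 28 + 31 + 30 + 9 = 498.

498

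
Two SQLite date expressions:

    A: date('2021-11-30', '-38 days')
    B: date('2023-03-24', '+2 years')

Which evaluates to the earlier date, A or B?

A

A = 2021-10-23.
B = 2025-03-24.
A is earlier.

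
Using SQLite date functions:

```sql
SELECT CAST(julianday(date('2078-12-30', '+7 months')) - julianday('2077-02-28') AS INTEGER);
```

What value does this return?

Adding +7 months to 2078-12-30 gives 2079-07-30.
0 days remain in February 2077 after the 28th (28 − 28).
Full months from March 2077 through June 2079 contribute their day counts.
Then 30 days into July 2079.
Total: 0 + 31 + 30 + 31 + 30 + 31 + 31 + 30 + 31 + 30 + 31 + 31 + 28 + 31 + 30 + 31 + 30 + 31 + 31 + 30 + 31 + 30 + 31 + 31 + 28 + 31 + 30 + 31 + 30 + 30 = 882.

882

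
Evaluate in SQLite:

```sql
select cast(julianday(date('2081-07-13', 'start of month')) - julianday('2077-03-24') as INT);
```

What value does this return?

1560

`start of month` rewinds 2081-07-13 to 2081-07-01.
7 days remain in March 2077 after the 24th (31 − 24).
Full months from April 2077 through June 2081 contribute their day counts.
Then 1 day into July 2081.
Total: 7 + 30 + 31 + 30 + 31 + 31 + 30 + 31 + 30 + 31 + 31 + 28 + 31 + 30 + 31 + 30 + 31 + 31 + 30 + 31 + 30 + 31 + 31 + 28 + 31 + 30 + 31 + 30 + 31 + 31 + 30 + 31 + 30 + 31 + 31 + 29 + 31 + 30 + 31 + 30 + 31 + 31 + 30 + 31 + 30 + 31 + 31 + 28 + 31 + 30 + 31 + 30 + 1 = 1560.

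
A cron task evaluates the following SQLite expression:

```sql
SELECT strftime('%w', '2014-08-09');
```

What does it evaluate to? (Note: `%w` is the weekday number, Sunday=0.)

6

2014-08-09 is a Saturday; with Sunday=0 that is 6.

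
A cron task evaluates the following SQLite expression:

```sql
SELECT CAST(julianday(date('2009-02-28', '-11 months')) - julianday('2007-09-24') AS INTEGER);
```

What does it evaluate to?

Adding -11 months to 2009-02-28 gives 2008-03-28.
6 days remain in September 2007 after the 24th (30 − 24).
October 2007: 31 days.
November 2007: 30 days.
December 2007: 31 days.
January 2008: 31 days.
February 2008: 29 days (leap year).
Then 28 days into March 2008.
Total: 6 + 31 + 30 + 31 + 31 + 29 + 28 = 186.

186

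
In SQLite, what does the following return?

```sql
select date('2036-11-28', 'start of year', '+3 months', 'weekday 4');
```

`start of year` rewinds 2036-11-28 to 2036-01-01.
Adding +3 months to 2036-01-01 gives 2036-04-01.
`weekday 4` advances to the next Thursday; 2036-04-01 is a Tuesday, so it moves forward to 2036-04-03.

2036-04-03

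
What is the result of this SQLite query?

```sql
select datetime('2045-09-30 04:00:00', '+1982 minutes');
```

2045-10-01 13:02:00

1982 minutes = 33h 2m; +1982 minutes from 2045-09-30 04:00:00 is 2045-10-01 13:02:00 (crosses midnight).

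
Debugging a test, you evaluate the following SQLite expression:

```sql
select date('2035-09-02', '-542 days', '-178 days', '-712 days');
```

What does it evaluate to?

Applying '-542 days' to 2035-09-02: counting 542 days back gives 2034-03-09.
Applying '-178 days' to 2034-03-09: counting 178 days back gives 2033-09-12.
Applying '-712 days' to 2033-09-12: counting 712 days back gives 2031-10-01.

2031-10-01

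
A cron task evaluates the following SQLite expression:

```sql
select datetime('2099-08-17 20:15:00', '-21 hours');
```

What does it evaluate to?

2099-08-16 23:15:00

-21 hours from 2099-08-17 20:15:00 is 2099-08-16 23:15:00 (crosses midnight).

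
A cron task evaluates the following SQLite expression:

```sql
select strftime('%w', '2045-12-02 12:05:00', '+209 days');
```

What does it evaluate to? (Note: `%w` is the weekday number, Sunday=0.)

First apply '+209 days': 2045-12-02 12:05:00 → 2046-06-29 12:05:00.
2046-06-29 is a Friday; with Sunday=0 that is 5.

5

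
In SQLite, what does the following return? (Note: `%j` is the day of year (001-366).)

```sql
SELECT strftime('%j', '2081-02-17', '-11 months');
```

First apply '-11 months': 2081-02-17 → 2080-03-17.
Day-of-year for 2080-03-17: days since 2080-01-01 inclusive = 77, zero-padded to 077.

077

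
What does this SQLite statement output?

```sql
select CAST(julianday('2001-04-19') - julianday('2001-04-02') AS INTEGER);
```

17

Both dates are in April 2001: 19 − 2 = 17.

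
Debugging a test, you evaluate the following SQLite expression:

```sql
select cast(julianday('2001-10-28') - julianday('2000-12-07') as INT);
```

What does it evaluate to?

325

24 days remain in December 2000 after the 7th (31 − 7).
Full months from January 2001 through September 2001 contribute their day counts.
Then 28 days into October 2001.
Total: 24 + 31 + 28 + 31 + 30 + 31 + 30 + 31 + 31 + 30 + 28 = 325.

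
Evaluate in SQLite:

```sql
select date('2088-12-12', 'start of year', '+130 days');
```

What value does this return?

2088-05-10

`start of year` rewinds 2088-12-12 to 2088-01-01.
Applying '+130 days' to 2088-01-01: counting 130 days forward gives 2088-05-10.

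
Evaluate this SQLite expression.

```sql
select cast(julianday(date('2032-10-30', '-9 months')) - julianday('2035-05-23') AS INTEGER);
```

Adding -9 months to 2032-10-30 gives 2032-01-30.
1 day remains in January 2032 after the 30th (31 − 30).
Full months from February 2032 through April 2035 contribute their day counts.
Then 23 days into May 2035.
Total: 1 + 29 + 31 + 30 + 31 + 30 + 31 + 31 + 30 + 31 + 30 + 31 + 31 + 28 + 31 + 30 + 31 + 30 + 31 + 31 + 30 + 31 + 30 + 31 + 31 + 28 + 31 + 30 + 31 + 30 + 31 + 31 + 30 + 31 + 30 + 31 + 31 + 28 + 31 + 30 + 23 = 1209.
The subtraction is earlier − later, so the result is −1209 → -1209.

-1209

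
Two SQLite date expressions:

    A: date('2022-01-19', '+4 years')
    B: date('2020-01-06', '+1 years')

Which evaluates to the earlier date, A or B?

A = 2026-01-19.
B = 2021-01-06.
B is earlier.

B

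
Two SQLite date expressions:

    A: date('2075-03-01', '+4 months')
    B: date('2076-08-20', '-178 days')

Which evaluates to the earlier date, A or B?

A

A = 2075-07-01.
B = 2076-02-24.
A is earlier.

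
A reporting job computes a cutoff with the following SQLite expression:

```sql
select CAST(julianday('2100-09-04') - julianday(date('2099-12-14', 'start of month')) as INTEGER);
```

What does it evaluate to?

277

`start of month` rewinds 2099-12-14 to 2099-12-01.
30 days remain in December 2099 after the 1st (31 − 1).
Full months from January 2100 through August 2100 contribute their day counts.
Then 4 days into September 2100.
Total: 30 + 31 + 28 + 31 + 30 + 31 + 30 + 31 + 31 + 4 = 277.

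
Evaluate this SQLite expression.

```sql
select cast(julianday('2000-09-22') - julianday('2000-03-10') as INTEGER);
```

21 days remain in March 2000 after the 10th (31 − 10).
April 2000: 30 days.
May 2000: 31 days.
June 2000: 30 days.
July 2000: 31 days.
August 2000: 31 days.
Then 22 days into September 2000.
Total: 21 + 30 + 31 + 30 + 31 + 31 + 22 = 196.

196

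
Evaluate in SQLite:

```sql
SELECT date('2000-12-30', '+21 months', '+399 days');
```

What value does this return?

2003-11-03

Adding +21 months to 2000-12-30 gives 2002-09-30.
Applying '+399 days' to 2002-09-30: counting 399 days forward gives 2003-11-03.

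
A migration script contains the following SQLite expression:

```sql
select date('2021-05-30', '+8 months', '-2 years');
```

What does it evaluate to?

2020-01-30

Adding +8 months to 2021-05-30 gives 2022-01-30.
Adding -2 years to 2022-01-30 gives 2020-01-30.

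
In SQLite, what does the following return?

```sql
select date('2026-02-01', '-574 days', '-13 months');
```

2023-06-07

Applying '-574 days' to 2026-02-01: counting 574 days back gives 2024-07-07.
Adding -13 months to 2024-07-07 gives 2023-06-07.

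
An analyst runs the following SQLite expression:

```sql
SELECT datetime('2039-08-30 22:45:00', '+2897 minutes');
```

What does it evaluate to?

2039-09-01 23:02:00

2897 minutes = 48h 17m; +2897 minutes from 2039-08-30 22:45:00 is 2039-09-01 23:02:00 (crosses midnight).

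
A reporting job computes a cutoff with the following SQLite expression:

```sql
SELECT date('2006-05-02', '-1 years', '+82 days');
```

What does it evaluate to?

2005-07-23

Adding -1 year to 2006-05-02 gives 2005-05-02.
Applying '+82 days' to 2005-05-02: counting 82 days forward gives 2005-07-23.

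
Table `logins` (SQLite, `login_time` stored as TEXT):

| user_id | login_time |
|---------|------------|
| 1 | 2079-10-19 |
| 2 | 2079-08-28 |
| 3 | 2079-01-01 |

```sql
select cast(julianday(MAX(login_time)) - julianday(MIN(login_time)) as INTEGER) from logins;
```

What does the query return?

MIN = 2079-01-01, MAX = 2079-10-19.
30 days remain in January 2079 after the 1st (31 − 1).
Full months from February 2079 through September 2079 contribute their day counts.
Then 19 days into October 2079.
Total: 30 + 28 + 31 + 30 + 31 + 30 + 31 + 31 + 30 + 19 = 291.

291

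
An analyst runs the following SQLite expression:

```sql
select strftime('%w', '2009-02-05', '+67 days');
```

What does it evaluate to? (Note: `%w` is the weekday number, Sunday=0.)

First apply '+67 days': 2009-02-05 → 2009-04-13.
2009-04-13 is a Monday; with Sunday=0 that is 1.

1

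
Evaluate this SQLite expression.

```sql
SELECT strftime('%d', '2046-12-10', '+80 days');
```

First apply '+80 days': 2046-12-10 → 2047-02-28.
`%d` extracts the 2-digit day of month: 28.

28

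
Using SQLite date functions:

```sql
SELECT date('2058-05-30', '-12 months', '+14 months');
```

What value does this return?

2058-07-30

Adding -12 months to 2058-05-30 gives 2057-05-30.
Adding +14 months to 2057-05-30 gives 2058-07-30.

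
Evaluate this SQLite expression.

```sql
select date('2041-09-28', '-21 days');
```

2041-09-07

Going back 21 days within September lands on 2041-09-07.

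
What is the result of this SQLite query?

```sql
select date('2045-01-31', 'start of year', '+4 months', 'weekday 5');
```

2045-05-05

`start of year` rewinds 2045-01-31 to 2045-01-01.
Adding +4 months to 2045-01-01 gives 2045-05-01.
`weekday 5` advances to the next Friday; 2045-05-01 is a Monday, so it moves forward to 2045-05-05.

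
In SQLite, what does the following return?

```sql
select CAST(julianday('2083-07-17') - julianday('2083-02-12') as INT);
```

16 days remain in February 2083 after the 12th (28 − 12).
March 2083: 31 days.
April 2083: 30 days.
May 2083: 31 days.
June 2083: 30 days.
Then 17 days into July 2083.
Total: 16 + 31 + 30 + 31 + 30 + 17 = 155.

155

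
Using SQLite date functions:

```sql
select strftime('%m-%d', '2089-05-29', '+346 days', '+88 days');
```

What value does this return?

08-06

First apply '+346 days', '+88 days': 2089-05-29 → 2090-08-06.
`%m-%d` extracts the month-day: 08-06.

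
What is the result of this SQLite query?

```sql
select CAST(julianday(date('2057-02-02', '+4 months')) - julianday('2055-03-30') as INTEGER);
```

795

Adding +4 months to 2057-02-02 gives 2057-06-02.
1 day remains in March 2055 after the 30th (31 − 30).
Full months from April 2055 through May 2057 contribute their day counts.
Then 2 days into June 2057.
Total: 1 + 30 + 31 + 30 + 31 + 31 + 30 + 31 + 30 + 31 + 31 + 29 + 31 + 30 + 31 + 30 + 31 + 31 + 30 + 31 + 30 + 31 + 31 + 28 + 31 + 30 + 31 + 2 = 795.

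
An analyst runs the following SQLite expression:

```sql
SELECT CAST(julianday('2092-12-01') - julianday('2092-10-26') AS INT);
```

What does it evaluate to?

36

5 days remain in October 2092 after the 26th (31 − 26).
November 2092: 30 days.
Then 1 day into December 2092.
Total: 5 + 30 + 1 = 36.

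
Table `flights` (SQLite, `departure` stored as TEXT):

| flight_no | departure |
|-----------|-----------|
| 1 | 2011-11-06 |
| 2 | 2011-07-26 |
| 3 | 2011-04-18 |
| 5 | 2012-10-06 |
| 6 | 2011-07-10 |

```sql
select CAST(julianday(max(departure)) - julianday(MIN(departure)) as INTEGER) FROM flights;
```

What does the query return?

MIN = 2011-04-18, MAX = 2012-10-06.
12 days remain in April 2011 after the 18th (30 − 18).
Full months from May 2011 through September 2012 contribute their day counts.
Then 6 days into October 2012.
Total: 12 + 31 + 30 + 31 + 31 + 30 + 31 + 30 + 31 + 31 + 29 + 31 + 30 + 31 + 30 + 31 + 31 + 30 + 6 = 537.

537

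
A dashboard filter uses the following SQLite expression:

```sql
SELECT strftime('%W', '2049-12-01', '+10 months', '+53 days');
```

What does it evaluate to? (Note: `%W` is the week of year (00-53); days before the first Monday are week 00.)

47

First apply '+10 months', '+53 days': 2049-12-01 → 2050-11-23.
2050-11-23 is a Wednesday. SQLite's %W counts Mondays since the year started; the result is 47.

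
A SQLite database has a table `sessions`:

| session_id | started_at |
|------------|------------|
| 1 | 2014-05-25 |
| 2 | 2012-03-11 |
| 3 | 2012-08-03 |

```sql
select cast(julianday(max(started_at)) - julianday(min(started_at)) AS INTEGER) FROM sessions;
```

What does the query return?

805

MIN = 2012-03-11, MAX = 2014-05-25.
20 days remain in March 2012 after the 11th (31 − 11).
Full months from April 2012 through April 2014 contribute their day counts.
Then 25 days into May 2014.
Total: 20 + 30 + 31 + 30 + 31 + 31 + 30 + 31 + 30 + 31 + 31 + 28 + 31 + 30 + 31 + 30 + 31 + 31 + 30 + 31 + 30 + 31 + 31 + 28 + 31 + 30 + 25 = 805.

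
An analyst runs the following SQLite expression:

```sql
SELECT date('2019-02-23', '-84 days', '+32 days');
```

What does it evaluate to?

2019-01-02

Applying '-84 days' to 2019-02-23: counting 84 days back gives 2018-12-01.
December 2018 has 31 days; 30 remain after the 1st, so 31 days reach 2019-01-01.
Advancing 1 more day within January lands on 2019-01-02.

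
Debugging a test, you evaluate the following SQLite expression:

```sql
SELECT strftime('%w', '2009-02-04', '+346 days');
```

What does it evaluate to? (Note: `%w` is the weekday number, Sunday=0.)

6

First apply '+346 days': 2009-02-04 → 2010-01-16.
2010-01-16 is a Saturday; with Sunday=0 that is 6.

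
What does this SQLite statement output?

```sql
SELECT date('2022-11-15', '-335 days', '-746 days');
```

Applying '-335 days' to 2022-11-15: counting 335 days back gives 2021-12-15.
Applying '-746 days' to 2021-12-15: counting 746 days back gives 2019-11-30.

2019-11-30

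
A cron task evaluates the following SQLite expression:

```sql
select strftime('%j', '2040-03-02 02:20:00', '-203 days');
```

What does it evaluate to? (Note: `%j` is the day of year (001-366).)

224

First apply '-203 days': 2040-03-02 02:20:00 → 2039-08-12 02:20:00.
Day-of-year for 2039-08-12: days since 2039-01-01 inclusive = 224, zero-padded to 224.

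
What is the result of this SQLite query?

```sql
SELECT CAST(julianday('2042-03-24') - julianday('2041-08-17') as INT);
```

14 days remain in August 2041 after the 17th (31 − 17).
Full months from September 2041 through February 2042 contribute their day counts.
Then 24 days into March 2042.
Total: 14 + 30 + 31 + 30 + 31 + 31 + 28 + 24 = 219.

219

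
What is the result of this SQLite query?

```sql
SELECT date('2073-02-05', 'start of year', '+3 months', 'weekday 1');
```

2073-04-03

`start of year` rewinds 2073-02-05 to 2073-01-01.
Adding +3 months to 2073-01-01 gives 2073-04-01.
`weekday 1` advances to the next Monday; 2073-04-01 is a Saturday, so it moves forward to 2073-04-03.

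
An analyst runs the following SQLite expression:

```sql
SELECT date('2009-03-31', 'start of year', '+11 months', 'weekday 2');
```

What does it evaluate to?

`start of year` rewinds 2009-03-31 to 2009-01-01.
Adding +11 months to 2009-01-01 gives 2009-12-01.
`weekday 2` advances to the next Tuesday; 2009-12-01 is already a Tuesday, so it stays at 2009-12-01.

2009-12-01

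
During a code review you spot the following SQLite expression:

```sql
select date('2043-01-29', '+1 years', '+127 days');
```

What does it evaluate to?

Adding +1 year to 2043-01-29 gives 2044-01-29.
Applying '+127 days' to 2044-01-29: counting 127 days forward gives 2044-06-04.

2044-06-04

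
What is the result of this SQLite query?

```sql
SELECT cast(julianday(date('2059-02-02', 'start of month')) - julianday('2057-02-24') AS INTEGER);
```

`start of month` rewinds 2059-02-02 to 2059-02-01.
4 days remain in February 2057 after the 24th (28 − 24).
Full months from March 2057 through January 2059 contribute their day counts.
Then 1 day into February 2059.
Total: 4 + 31 + 30 + 31 + 30 + 31 + 31 + 30 + 31 + 30 + 31 + 31 + 28 + 31 + 30 + 31 + 30 + 31 + 31 + 30 + 31 + 30 + 31 + 31 + 1 = 707.

707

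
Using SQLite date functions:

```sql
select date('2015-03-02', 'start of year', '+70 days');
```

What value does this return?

2015-03-12

`start of year` rewinds 2015-03-02 to 2015-01-01.
Applying '+70 days' to 2015-01-01: counting 70 days forward gives 2015-03-12.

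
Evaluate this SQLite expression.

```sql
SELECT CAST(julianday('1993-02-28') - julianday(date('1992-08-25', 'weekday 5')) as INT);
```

`weekday 5` advances to the next Friday; 1992-08-25 is a Tuesday, so it moves forward to 1992-08-28.
3 days remain in August 1992 after the 28th (31 − 28).
September 1992: 30 days.
October 1992: 31 days.
November 1992: 30 days.
December 1992: 31 days.
January 1993: 31 days.
Then 28 days into February 1993.
Total: 3 + 30 + 31 + 30 + 31 + 31 + 28 = 184.

184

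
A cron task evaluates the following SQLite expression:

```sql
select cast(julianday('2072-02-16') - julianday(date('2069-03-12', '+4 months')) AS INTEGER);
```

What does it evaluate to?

Adding +4 months to 2069-03-12 gives 2069-07-12.
19 days remain in July 2069 after the 12th (31 − 12).
Full months from August 2069 through January 2072 contribute their day counts.
Then 16 days into February 2072.
Total: 19 + 31 + 30 + 31 + 30 + 31 + 31 + 28 + 31 + 30 + 31 + 30 + 31 + 31 + 30 + 31 + 30 + 31 + 31 + 28 + 31 + 30 + 31 + 30 + 31 + 31 + 30 + 31 + 30 + 31 + 31 + 16 = 949.

949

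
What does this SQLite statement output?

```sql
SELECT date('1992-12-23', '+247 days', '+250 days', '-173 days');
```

Applying '+247 days' to 1992-12-23: counting 247 days forward gives 1993-08-27.
Applying '+250 days' to 1993-08-27: counting 250 days forward gives 1994-05-04.
Applying '-173 days' to 1994-05-04: counting 173 days back gives 1993-11-12.

1993-11-12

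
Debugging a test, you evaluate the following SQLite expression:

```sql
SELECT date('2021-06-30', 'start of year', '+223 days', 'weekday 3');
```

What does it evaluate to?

`start of year` rewinds 2021-06-30 to 2021-01-01.
Applying '+223 days' to 2021-01-01: counting 223 days forward gives 2021-08-12.
`weekday 3` advances to the next Wednesday; 2021-08-12 is a Thursday, so it moves forward to 2021-08-18.

2021-08-18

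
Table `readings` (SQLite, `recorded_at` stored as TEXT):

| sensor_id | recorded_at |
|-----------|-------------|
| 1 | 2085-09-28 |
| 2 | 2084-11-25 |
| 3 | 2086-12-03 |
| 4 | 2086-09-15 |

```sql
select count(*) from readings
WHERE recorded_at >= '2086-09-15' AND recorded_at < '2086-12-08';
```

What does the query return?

2

Rows in [2086-09-15, 2086-12-08): 2086-12-03, 2086-09-15 → 2 rows.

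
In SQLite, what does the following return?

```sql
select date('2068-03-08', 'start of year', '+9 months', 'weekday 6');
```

2068-10-06

`start of year` rewinds 2068-03-08 to 2068-01-01.
Adding +9 months to 2068-01-01 gives 2068-10-01.
`weekday 6` advances to the next Saturday; 2068-10-01 is a Monday, so it moves forward to 2068-10-06.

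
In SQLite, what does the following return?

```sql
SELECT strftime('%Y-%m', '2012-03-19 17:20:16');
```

`%Y-%m` extracts the year-month: 2012-03.

2012-03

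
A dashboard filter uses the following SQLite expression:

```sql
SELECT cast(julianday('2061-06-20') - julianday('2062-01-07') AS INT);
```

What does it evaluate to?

-201

10 days remain in June 2061 after the 20th (30 − 20).
Full months from July 2061 through December 2061 contribute their day counts.
Then 7 days into January 2062.
Total: 10 + 31 + 31 + 30 + 31 + 30 + 31 + 7 = 201.
The subtraction is earlier − later, so the result is −201 → -201.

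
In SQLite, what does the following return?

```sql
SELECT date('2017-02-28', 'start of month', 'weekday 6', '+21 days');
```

2017-02-25

`start of month` rewinds 2017-02-28 to 2017-02-01.
`weekday 6` advances to the next Saturday; 2017-02-01 is a Wednesday, so it moves forward to 2017-02-04.
Advancing 21 more days within February lands on 2017-02-25.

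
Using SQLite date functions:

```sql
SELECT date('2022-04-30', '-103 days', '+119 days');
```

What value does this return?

2022-05-16

Applying '-103 days' to 2022-04-30: counting 103 days back gives 2022-01-17.
Applying '+119 days' to 2022-01-17: counting 119 days forward gives 2022-05-16.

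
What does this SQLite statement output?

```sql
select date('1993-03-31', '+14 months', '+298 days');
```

Adding +14 months to 1993-03-31 gives 1994-05-31.
Applying '+298 days' to 1994-05-31: counting 298 days forward gives 1995-03-25.

1995-03-25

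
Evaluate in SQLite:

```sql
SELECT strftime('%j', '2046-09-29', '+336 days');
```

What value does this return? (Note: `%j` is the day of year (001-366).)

First apply '+336 days': 2046-09-29 → 2047-08-31.
Day-of-year for 2047-08-31: days since 2047-01-01 inclusive = 243, zero-padded to 243.

243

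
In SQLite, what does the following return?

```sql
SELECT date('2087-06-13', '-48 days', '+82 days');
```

Applying '-48 days' to 2087-06-13: counting 48 days back gives 2087-04-26.
Applying '+82 days' to 2087-04-26: counting 82 days forward gives 2087-07-17.

2087-07-17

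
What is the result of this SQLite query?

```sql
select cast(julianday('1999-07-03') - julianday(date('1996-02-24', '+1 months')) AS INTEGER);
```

1196

Adding +1 month to 1996-02-24 gives 1996-03-24.
7 days remain in March 1996 after the 24th (31 − 24).
Full months from April 1996 through June 1999 contribute their day counts.
Then 3 days into July 1999.
Total: 7 + 30 + 31 + 30 + 31 + 31 + 30 + 31 + 30 + 31 + 31 + 28 + 31 + 30 + 31 + 30 + 31 + 31 + 30 + 31 + 30 + 31 + 31 + 28 + 31 + 30 + 31 + 30 + 31 + 31 + 30 + 31 + 30 + 31 + 31 + 28 + 31 + 30 + 31 + 30 + 3 = 1196.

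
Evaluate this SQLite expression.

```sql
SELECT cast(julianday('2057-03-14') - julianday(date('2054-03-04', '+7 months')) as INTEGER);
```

Adding +7 months to 2054-03-04 gives 2054-10-04.
27 days remain in October 2054 after the 4th (31 − 4).
Full months from November 2054 through February 2057 contribute their day counts.
Then 14 days into March 2057.
Total: 27 + 30 + 31 + 31 + 28 + 31 + 30 + 31 + 30 + 31 + 31 + 30 + 31 + 30 + 31 + 31 + 29 + 31 + 30 + 31 + 30 + 31 + 31 + 30 + 31 + 30 + 31 + 31 + 28 + 14 = 892.

892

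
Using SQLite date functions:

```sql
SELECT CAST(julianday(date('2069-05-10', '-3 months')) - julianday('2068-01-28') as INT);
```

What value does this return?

Adding -3 months to 2069-05-10 gives 2069-02-10.
3 days remain in January 2068 after the 28th (31 − 28).
Full months from February 2068 through January 2069 contribute their day counts.
Then 10 days into February 2069.
Total: 3 + 29 + 31 + 30 + 31 + 30 + 31 + 31 + 30 + 31 + 30 + 31 + 31 + 10 = 379.

379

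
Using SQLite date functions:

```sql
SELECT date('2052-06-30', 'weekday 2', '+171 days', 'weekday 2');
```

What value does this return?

`weekday 2` advances to the next Tuesday; 2052-06-30 is a Sunday, so it moves forward to 2052-07-02.
Applying '+171 days' to 2052-07-02: counting 171 days forward gives 2052-12-20.
`weekday 2` advances to the next Tuesday; 2052-12-20 is a Friday, so it moves forward to 2052-12-24.

2052-12-24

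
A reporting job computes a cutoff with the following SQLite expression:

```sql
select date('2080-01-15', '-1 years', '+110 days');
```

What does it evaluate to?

Adding -1 year to 2080-01-15 gives 2079-01-15.
Applying '+110 days' to 2079-01-15: counting 110 days forward gives 2079-05-05.

2079-05-05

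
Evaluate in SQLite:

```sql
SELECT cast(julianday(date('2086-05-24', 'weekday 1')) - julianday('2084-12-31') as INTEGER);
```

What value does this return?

`weekday 1` advances to the next Monday; 2086-05-24 is a Friday, so it moves forward to 2086-05-27.
0 days remain in December 2084 after the 31st (31 − 31).
Full months from January 2085 through April 2086 contribute their day counts.
Then 27 days into May 2086.
Total: 0 + 31 + 28 + 31 + 30 + 31 + 30 + 31 + 31 + 30 + 31 + 30 + 31 + 31 + 28 + 31 + 30 + 27 = 512.

512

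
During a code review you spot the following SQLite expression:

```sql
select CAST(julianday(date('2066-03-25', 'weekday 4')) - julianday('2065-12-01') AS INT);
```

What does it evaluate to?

114

`weekday 4` advances to the next Thursday; 2066-03-25 is already a Thursday, so it stays at 2066-03-25.
30 days remain in December 2065 after the 1st (31 − 1).
January 2066: 31 days.
February 2066: 28 days.
Then 25 days into March 2066.
Total: 30 + 31 + 28 + 25 = 114.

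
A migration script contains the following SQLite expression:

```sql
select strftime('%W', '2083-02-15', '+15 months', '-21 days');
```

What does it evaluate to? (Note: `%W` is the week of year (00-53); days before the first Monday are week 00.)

17

First apply '+15 months', '-21 days': 2083-02-15 → 2084-04-24.
2084-04-24 is a Monday. SQLite's %W counts Mondays since the year started; the result is 17.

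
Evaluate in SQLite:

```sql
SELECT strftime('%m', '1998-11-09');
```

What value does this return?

11

`%m` extracts the 2-digit month (01-12): 11.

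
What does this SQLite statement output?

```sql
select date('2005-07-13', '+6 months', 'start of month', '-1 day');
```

2005-12-31

Adding +6 months to 2005-07-13 gives 2006-01-13.
`start of month` rewinds 2006-01-13 to 2006-01-01.
Going back 1 day from 2006-01-01 reaches 2005-12-31 (last day of December, 31 days).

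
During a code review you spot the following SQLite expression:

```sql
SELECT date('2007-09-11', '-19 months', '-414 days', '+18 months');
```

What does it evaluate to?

Adding -19 months to 2007-09-11 gives 2006-02-11.
Applying '-414 days' to 2006-02-11: counting 414 days back gives 2004-12-24.
Adding +18 months to 2004-12-24 gives 2006-06-24.

2006-06-24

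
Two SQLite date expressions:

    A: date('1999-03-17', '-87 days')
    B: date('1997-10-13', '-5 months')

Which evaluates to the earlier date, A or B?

A = 1998-12-20.
B = 1997-05-13.
B is earlier.

B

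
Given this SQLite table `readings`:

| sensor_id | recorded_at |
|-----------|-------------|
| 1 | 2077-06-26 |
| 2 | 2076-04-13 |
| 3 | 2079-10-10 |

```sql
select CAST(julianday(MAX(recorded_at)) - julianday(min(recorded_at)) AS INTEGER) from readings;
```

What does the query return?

MIN = 2076-04-13, MAX = 2079-10-10.
17 days remain in April 2076 after the 13th (30 − 13).
Full months from May 2076 through September 2079 contribute their day counts.
Then 10 days into October 2079.
Total: 17 + 31 + 30 + 31 + 31 + 30 + 31 + 30 + 31 + 31 + 28 + 31 + 30 + 31 + 30 + 31 + 31 + 30 + 31 + 30 + 31 + 31 + 28 + 31 + 30 + 31 + 30 + 31 + 31 + 30 + 31 + 30 + 31 + 31 + 28 + 31 + 30 + 31 + 30 + 31 + 31 + 30 + 10 = 1275.

1275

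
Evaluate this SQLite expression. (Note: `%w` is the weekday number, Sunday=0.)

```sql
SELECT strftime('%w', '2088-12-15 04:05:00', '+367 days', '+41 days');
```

First apply '+367 days', '+41 days': 2088-12-15 04:05:00 → 2090-01-27 04:05:00.
2090-01-27 is a Friday; with Sunday=0 that is 5.

5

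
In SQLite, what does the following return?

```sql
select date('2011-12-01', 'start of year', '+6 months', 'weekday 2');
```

2011-07-05

`start of year` rewinds 2011-12-01 to 2011-01-01.
Adding +6 months to 2011-01-01 gives 2011-07-01.
`weekday 2` advances to the next Tuesday; 2011-07-01 is a Friday, so it moves forward to 2011-07-05.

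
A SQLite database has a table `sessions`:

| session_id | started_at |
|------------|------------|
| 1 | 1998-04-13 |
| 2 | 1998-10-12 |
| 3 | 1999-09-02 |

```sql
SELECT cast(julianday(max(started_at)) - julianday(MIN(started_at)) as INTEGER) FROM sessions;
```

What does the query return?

MIN = 1998-04-13, MAX = 1999-09-02.
17 days remain in April 1998 after the 13th (30 − 13).
Full months from May 1998 through August 1999 contribute their day counts.
Then 2 days into September 1999.
Total: 17 + 31 + 30 + 31 + 31 + 30 + 31 + 30 + 31 + 31 + 28 + 31 + 30 + 31 + 30 + 31 + 31 + 2 = 507.

507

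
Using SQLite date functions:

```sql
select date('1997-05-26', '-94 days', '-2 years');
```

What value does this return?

1995-02-21

Applying '-94 days' to 1997-05-26: counting 94 days back gives 1997-02-21.
Adding -2 years to 1997-02-21 gives 1995-02-21.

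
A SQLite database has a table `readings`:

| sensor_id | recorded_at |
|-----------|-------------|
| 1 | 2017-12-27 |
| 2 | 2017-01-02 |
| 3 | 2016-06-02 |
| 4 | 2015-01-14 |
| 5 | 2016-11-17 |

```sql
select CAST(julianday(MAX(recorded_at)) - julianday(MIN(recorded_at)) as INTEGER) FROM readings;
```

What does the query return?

1078

MIN = 2015-01-14, MAX = 2017-12-27.
17 days remain in January 2015 after the 14th (31 − 14).
Full months from February 2015 through November 2017 contribute their day counts.
Then 27 days into December 2017.
Total: 17 + 28 + 31 + 30 + 31 + 30 + 31 + 31 + 30 + 31 + 30 + 31 + 31 + 29 + 31 + 30 + 31 + 30 + 31 + 31 + 30 + 31 + 30 + 31 + 31 + 28 + 31 + 30 + 31 + 30 + 31 + 31 + 30 + 31 + 30 + 27 = 1078.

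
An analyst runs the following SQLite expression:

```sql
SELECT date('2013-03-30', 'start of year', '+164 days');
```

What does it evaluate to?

`start of year` rewinds 2013-03-30 to 2013-01-01.
Applying '+164 days' to 2013-01-01: counting 164 days forward gives 2013-06-14.

2013-06-14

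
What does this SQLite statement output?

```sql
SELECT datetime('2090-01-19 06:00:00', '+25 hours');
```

+25 hours from 2090-01-19 06:00:00 is 2090-01-20 07:00:00 (crosses midnight).

2090-01-20 07:00:00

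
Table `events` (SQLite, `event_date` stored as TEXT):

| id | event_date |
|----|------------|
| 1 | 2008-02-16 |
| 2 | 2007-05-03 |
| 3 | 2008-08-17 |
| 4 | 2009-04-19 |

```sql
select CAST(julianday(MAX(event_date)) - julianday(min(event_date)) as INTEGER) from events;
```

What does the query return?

MIN = 2007-05-03, MAX = 2009-04-19.
28 days remain in May 2007 after the 3rd (31 − 3).
Full months from June 2007 through March 2009 contribute their day counts.
Then 19 days into April 2009.
Total: 28 + 30 + 31 + 31 + 30 + 31 + 30 + 31 + 31 + 29 + 31 + 30 + 31 + 30 + 31 + 31 + 30 + 31 + 30 + 31 + 31 + 28 + 31 + 19 = 717.

717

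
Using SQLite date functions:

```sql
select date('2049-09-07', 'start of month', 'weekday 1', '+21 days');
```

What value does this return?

`start of month` rewinds 2049-09-07 to 2049-09-01.
`weekday 1` advances to the next Monday; 2049-09-01 is a Wednesday, so it moves forward to 2049-09-06.
Advancing 21 more days within September lands on 2049-09-27.

2049-09-27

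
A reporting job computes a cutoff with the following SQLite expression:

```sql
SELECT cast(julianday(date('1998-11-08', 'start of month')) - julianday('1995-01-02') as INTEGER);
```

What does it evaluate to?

1399

`start of month` rewinds 1998-11-08 to 1998-11-01.
29 days remain in January 1995 after the 2nd (31 − 2).
Full months from February 1995 through October 1998 contribute their day counts.
Then 1 day into November 1998.
Total: 29 + 28 + 31 + 30 + 31 + 30 + 31 + 31 + 30 + 31 + 30 + 31 + 31 + 29 + 31 + 30 + 31 + 30 + 31 + 31 + 30 + 31 + 30 + 31 + 31 + 28 + 31 + 30 + 31 + 30 + 31 + 31 + 30 + 31 + 30 + 31 + 31 + 28 + 31 + 30 + 31 + 30 + 31 + 31 + 30 + 31 + 1 = 1399.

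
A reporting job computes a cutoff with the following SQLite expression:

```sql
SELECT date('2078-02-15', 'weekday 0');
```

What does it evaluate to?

`weekday 0` advances to the next Sunday; 2078-02-15 is a Tuesday, so it moves forward to 2078-02-20.

2078-02-20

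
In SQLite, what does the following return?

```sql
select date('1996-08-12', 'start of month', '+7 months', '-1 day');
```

1997-02-28

`start of month` rewinds 1996-08-12 to 1996-08-01.
Adding +7 months to 1996-08-01 gives 1997-03-01.
Going back 1 day from 1997-03-01 reaches 1997-02-28 (last day of February, 28 days).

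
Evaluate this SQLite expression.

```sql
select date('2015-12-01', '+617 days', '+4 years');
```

Applying '+617 days' to 2015-12-01: counting 617 days forward gives 2017-08-09.
Adding +4 years to 2017-08-09 gives 2021-08-09.

2021-08-09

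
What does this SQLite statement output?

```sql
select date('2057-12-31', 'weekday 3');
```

`weekday 3` advances to the next Wednesday; 2057-12-31 is a Monday, so it moves forward to 2058-01-02.

2058-01-02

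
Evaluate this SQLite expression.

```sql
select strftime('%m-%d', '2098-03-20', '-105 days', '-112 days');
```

08-15

First apply '-105 days', '-112 days': 2098-03-20 → 2097-08-15.
`%m-%d` extracts the month-day: 08-15.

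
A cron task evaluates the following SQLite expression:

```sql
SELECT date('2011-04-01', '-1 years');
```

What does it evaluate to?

Adding -1 year to 2011-04-01 gives 2010-04-01.

2010-04-01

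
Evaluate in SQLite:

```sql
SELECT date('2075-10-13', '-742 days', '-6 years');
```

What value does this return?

Applying '-742 days' to 2075-10-13: counting 742 days back gives 2073-10-01.
Adding -6 years to 2073-10-01 gives 2067-10-01.

2067-10-01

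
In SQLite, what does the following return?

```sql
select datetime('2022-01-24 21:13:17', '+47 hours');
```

+47 hours from 2022-01-24 21:13:17 is 2022-01-26 20:13:17 (crosses midnight).

2022-01-26 20:13:17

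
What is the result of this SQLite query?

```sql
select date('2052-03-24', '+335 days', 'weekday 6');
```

Applying '+335 days' to 2052-03-24: counting 335 days forward gives 2053-02-22.
`weekday 6` advances to the next Saturday; 2053-02-22 is already a Saturday, so it stays at 2053-02-22.

2053-02-22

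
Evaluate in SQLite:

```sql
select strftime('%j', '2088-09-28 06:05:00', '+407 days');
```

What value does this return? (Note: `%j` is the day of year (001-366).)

First apply '+407 days': 2088-09-28 06:05:00 → 2089-11-09 06:05:00.
Day-of-year for 2089-11-09: days since 2089-01-01 inclusive = 313, zero-padded to 313.

313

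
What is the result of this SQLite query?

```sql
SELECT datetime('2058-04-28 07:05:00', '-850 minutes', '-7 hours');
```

2058-04-27 09:55:00

850 minutes = 14h 10m; -850 minutes from 2058-04-28 07:05:00 is 2058-04-27 16:55:00 (crosses midnight).
-7 hours from 2058-04-27 16:55:00 is 2058-04-27 09:55:00.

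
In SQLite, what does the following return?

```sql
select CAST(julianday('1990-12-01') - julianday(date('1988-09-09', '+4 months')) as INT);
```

Adding +4 months to 1988-09-09 gives 1989-01-09.
22 days remain in January 1989 after the 9th (31 − 9).
Full months from February 1989 through November 1990 contribute their day counts.
Then 1 day into December 1990.
Total: 22 + 28 + 31 + 30 + 31 + 30 + 31 + 31 + 30 + 31 + 30 + 31 + 31 + 28 + 31 + 30 + 31 + 30 + 31 + 31 + 30 + 31 + 30 + 1 = 691.

691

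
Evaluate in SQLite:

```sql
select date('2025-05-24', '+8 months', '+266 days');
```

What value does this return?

2026-10-17

Adding +8 months to 2025-05-24 gives 2026-01-24.
Applying '+266 days' to 2026-01-24: counting 266 days forward gives 2026-10-17.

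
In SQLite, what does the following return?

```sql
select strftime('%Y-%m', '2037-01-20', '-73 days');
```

First apply '-73 days': 2037-01-20 → 2036-11-08.
`%Y-%m` extracts the year-month: 2036-11.

2036-11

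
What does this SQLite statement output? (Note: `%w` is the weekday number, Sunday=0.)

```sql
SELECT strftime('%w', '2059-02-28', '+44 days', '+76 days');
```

First apply '+44 days', '+76 days': 2059-02-28 → 2059-06-28.
2059-06-28 is a Saturday; with Sunday=0 that is 6.

6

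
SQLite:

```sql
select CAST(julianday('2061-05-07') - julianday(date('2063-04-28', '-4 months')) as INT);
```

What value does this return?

-600

Adding -4 months to 2063-04-28 gives 2062-12-28.
24 days remain in May 2061 after the 7th (31 − 7).
Full months from June 2061 through November 2062 contribute their day counts.
Then 28 days into December 2062.
Total: 24 + 30 + 31 + 31 + 30 + 31 + 30 + 31 + 31 + 28 + 31 + 30 + 31 + 30 + 31 + 31 + 30 + 31 + 30 + 28 = 600.
The subtraction is earlier − later, so the result is −600 → -600.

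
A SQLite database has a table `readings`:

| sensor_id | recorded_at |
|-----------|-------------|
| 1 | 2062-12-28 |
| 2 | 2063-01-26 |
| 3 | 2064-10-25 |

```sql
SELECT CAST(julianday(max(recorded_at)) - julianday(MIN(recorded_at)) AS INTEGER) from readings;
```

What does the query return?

667

MIN = 2062-12-28, MAX = 2064-10-25.
3 days remain in December 2062 after the 28th (31 − 28).
Full months from January 2063 through September 2064 contribute their day counts.
Then 25 days into October 2064.
Total: 3 + 31 + 28 + 31 + 30 + 31 + 30 + 31 + 31 + 30 + 31 + 30 + 31 + 31 + 29 + 31 + 30 + 31 + 30 + 31 + 31 + 30 + 25 = 667.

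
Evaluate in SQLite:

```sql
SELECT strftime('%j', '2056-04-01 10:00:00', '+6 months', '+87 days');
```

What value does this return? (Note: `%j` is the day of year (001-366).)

362

First apply '+6 months', '+87 days': 2056-04-01 10:00:00 → 2056-12-27 10:00:00.
Day-of-year for 2056-12-27: days since 2056-01-01 inclusive = 362, zero-padded to 362.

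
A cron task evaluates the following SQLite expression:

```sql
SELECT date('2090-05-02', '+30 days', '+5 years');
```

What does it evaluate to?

May 2090 has 31 days; 29 remain after the 2nd, so 30 days reach 2090-06-01.
Adding +5 years to 2090-06-01 gives 2095-06-01.

2095-06-01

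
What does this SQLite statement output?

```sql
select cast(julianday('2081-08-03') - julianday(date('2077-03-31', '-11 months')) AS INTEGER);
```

Adding -11 months to 2077-03-31 targets 2076-04-31. April 2076 has only 30 days, so SQLite normalizes the 1-day overflow forward to 2076-05-01.
30 days remain in May 2076 after the 1st (31 − 1).
Full months from June 2076 through July 2081 contribute their day counts.
Then 3 days into August 2081.
Total: 30 + 30 + 31 + 31 + 30 + 31 + 30 + 31 + 31 + 28 + 31 + 30 + 31 + 30 + 31 + 31 + 30 + 31 + 30 + 31 + 31 + 28 + 31 + 30 + 31 + 30 + 31 + 31 + 30 + 31 + 30 + 31 + 31 + 28 + 31 + 30 + 31 + 30 + 31 + 31 + 30 + 31 + 30 + 31 + 31 + 29 + 31 + 30 + 31 + 30 + 31 + 31 + 30 + 31 + 30 + 31 + 31 + 28 + 31 + 30 + 31 + 30 + 31 + 3 = 1920.

1920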